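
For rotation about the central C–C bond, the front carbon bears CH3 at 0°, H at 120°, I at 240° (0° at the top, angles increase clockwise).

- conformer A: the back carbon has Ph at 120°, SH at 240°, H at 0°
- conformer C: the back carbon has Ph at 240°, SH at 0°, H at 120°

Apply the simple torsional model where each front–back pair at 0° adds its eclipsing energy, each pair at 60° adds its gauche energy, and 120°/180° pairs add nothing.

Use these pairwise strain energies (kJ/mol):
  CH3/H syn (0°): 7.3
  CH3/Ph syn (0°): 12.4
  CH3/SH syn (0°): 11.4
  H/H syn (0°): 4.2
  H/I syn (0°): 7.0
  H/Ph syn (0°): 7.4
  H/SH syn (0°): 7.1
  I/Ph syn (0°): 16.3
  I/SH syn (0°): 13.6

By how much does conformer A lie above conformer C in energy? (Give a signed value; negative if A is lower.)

-3.6 kJ/mol

A (eclipsed): CH3–H eclipsed, H–Ph eclipsed, I–SH eclipsed; 7.3 + 7.4 + 13.6 = 28.3 kJ/mol.
C (eclipsed): CH3–SH eclipsed, H–H eclipsed, I–Ph eclipsed; 11.4 + 4.2 + 16.3 = 31.9 kJ/mol.
E(A) − E(C) = 28.3 − 31.9 = -3.6 kJ/mol.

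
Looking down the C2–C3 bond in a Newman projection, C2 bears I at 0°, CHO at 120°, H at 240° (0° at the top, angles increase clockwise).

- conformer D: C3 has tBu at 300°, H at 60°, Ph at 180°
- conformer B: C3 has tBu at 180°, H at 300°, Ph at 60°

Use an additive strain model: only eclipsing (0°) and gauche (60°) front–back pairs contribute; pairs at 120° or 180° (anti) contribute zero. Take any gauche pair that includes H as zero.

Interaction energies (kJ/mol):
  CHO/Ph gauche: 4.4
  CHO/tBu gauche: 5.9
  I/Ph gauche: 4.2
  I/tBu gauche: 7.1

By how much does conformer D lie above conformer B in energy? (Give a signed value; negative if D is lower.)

D (staggered): I(0°)/tBu(300°) gauche 7.1; CHO(120°)/Ph(180°) gauche 4.4 → 11.5 kJ/mol.
B (staggered): I(0°)/Ph(60°) gauche 4.2; CHO(120°)/tBu(180°) gauche 5.9; CHO(120°)/Ph(60°) gauche 4.4 → 14.5 kJ/mol.
E(D) − E(B) = 11.5 − 14.5 = -3.0 kJ/mol.

-3.0 kJ/mol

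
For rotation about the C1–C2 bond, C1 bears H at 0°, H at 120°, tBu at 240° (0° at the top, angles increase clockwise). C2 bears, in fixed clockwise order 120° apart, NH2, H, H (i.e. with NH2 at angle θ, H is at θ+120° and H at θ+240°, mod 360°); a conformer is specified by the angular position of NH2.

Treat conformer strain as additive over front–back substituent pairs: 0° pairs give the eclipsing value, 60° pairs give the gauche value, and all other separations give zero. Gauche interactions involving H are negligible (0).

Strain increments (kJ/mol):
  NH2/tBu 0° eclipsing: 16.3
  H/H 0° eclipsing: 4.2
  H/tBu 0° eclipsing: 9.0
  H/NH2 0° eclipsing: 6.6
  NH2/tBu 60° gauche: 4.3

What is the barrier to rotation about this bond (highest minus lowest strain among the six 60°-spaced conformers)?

NH2 at 0° (eclipsed): H–NH2 eclipsed, H–H eclipsed, tBu–H eclipsed; 6.6 + 4.2 + 9.0 = 19.8 kJ/mol.
NH2 at 60° (staggered): no non-H gauche contacts → 0.0 kJ/mol.
NH2 at 120° (eclipsed): H–H eclipsed, H–NH2 eclipsed, tBu–H eclipsed; 4.2 + 6.6 + 9.0 = 19.8 kJ/mol.
NH2 at 180° (staggered): tBu–NH2 gauche; 4.3 = 4.3 kJ/mol.
NH2 at 240° (eclipsed): H–H eclipsed, H–H eclipsed, tBu–NH2 eclipsed; 4.2 + 4.2 + 16.3 = 24.7 kJ/mol.
NH2 at 300° (staggered): tBu–NH2 gauche; 4.3 = 4.3 kJ/mol.
Max at 240° (24.7 kJ/mol), min at 60° (0.0 kJ/mol); barrier = 24.7 kJ/mol.

24.7 kJ/mol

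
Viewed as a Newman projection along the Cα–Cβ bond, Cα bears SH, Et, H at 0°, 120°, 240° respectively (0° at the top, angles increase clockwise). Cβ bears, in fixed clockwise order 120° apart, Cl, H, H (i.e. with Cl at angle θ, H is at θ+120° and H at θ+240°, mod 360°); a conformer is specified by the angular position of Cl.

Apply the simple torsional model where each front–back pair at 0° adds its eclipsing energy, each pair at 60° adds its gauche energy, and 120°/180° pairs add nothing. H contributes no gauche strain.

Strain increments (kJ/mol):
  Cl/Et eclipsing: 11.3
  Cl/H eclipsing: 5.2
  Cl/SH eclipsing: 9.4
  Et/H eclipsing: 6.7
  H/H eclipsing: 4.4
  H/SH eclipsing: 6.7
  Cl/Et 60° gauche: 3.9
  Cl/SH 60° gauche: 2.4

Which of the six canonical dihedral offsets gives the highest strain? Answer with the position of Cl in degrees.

Cl at 0° is eclipsed. SH at 0° is eclipsed with Cl at 0° (9.4); Et at 120° is eclipsed with H at 120° (6.7); H at 240° is eclipsed with H at 240° (4.4). Total 20.5 kJ/mol.
Cl at 60° is staggered. SH at 0° is gauche with Cl at 60° (2.4); Et at 120° is gauche with Cl at 60° (3.9). Total 6.3 kJ/mol.
Cl at 120° is eclipsed. SH at 0° is eclipsed with H at 0° (6.7); Et at 120° is eclipsed with Cl at 120° (11.3); H at 240° is eclipsed with H at 240° (4.4). Total 22.4 kJ/mol.
Cl at 180° is staggered. Et at 120° is gauche with Cl at 180° (3.9). Total 3.9 kJ/mol.
Cl at 240° is eclipsed. SH at 0° is eclipsed with H at 0° (6.7); Et at 120° is eclipsed with H at 120° (6.7); H at 240° is eclipsed with Cl at 240° (5.2). Total 18.6 kJ/mol.
Cl at 300° is staggered. SH at 0° is gauche with Cl at 300° (2.4). Total 2.4 kJ/mol.
The maximum (22.4 kJ/mol) occurs with Cl at 120°.

120°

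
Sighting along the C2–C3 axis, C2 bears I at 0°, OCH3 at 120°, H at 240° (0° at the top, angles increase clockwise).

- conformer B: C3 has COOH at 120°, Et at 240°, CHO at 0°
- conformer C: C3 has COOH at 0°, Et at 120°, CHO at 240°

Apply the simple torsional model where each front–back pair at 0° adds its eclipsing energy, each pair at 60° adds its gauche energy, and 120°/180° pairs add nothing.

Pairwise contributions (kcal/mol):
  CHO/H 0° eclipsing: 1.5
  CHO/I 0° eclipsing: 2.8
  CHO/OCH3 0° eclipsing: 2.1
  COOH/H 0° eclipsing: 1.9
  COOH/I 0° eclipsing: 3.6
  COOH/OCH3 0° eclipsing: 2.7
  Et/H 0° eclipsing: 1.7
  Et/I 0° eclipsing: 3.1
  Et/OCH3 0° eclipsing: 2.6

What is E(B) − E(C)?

B (eclipsed): I–CHO eclipsed, OCH3–COOH eclipsed, H–Et eclipsed; 2.8 + 2.7 + 1.7 = 7.2 kcal/mol.
C (eclipsed): I–COOH eclipsed, OCH3–Et eclipsed, H–CHO eclipsed; 3.6 + 2.6 + 1.5 = 7.7 kcal/mol.
E(B) − E(C) = 7.2 − 7.7 = -0.5 kcal/mol.

-0.5 kcal/mol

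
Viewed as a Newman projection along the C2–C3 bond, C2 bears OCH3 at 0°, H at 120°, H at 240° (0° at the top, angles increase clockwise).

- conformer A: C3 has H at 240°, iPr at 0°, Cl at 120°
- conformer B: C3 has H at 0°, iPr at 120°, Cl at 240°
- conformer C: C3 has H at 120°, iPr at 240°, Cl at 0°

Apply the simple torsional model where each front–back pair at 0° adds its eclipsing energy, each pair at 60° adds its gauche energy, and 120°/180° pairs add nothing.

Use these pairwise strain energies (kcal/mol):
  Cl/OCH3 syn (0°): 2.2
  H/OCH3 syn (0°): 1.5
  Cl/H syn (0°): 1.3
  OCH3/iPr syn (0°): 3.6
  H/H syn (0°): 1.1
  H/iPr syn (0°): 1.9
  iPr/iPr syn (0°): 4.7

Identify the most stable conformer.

B

A (eclipsed): OCH3(0°)/iPr(0°) eclipsed 3.6; H(120°)/Cl(120°) eclipsed 1.3; H(240°)/H(240°) eclipsed 1.1 → 6.0 kcal/mol.
B (eclipsed): OCH3(0°)/H(0°) eclipsed 1.5; H(120°)/iPr(120°) eclipsed 1.9; H(240°)/Cl(240°) eclipsed 1.3 → 4.7 kcal/mol.
C (eclipsed): OCH3(0°)/Cl(0°) eclipsed 2.2; H(120°)/H(120°) eclipsed 1.1; H(240°)/iPr(240°) eclipsed 1.9 → 5.2 kcal/mol.
B has the lowest total (4.7 kcal/mol).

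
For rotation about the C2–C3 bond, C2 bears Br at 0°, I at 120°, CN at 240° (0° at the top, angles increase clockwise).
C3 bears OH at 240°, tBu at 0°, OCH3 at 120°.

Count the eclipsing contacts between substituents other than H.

3

Non-H eclipsing pairs: Br(0°)/tBu(0°); I(120°)/OCH3(120°); CN(240°)/OH(240°) — 3 interactions.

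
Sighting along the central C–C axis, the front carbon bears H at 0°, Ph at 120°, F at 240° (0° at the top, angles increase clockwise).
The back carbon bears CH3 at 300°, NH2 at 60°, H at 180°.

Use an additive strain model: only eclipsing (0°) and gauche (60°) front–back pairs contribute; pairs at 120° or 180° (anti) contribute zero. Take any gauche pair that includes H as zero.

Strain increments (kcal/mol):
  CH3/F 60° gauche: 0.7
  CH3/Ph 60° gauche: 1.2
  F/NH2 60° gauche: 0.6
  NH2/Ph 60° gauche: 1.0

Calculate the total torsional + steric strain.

1.7 kcal/mol

This conformer (staggered): Ph–NH2 gauche, F–CH3 gauche; 1.0 + 0.7 = 1.7 kcal/mol.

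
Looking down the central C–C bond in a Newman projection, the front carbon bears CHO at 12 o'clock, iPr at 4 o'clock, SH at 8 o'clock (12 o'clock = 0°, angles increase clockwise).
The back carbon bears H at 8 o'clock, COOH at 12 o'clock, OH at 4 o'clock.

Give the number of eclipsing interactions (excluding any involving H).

2

Non-H eclipsing pairs: CHO(0°)/COOH(0°); iPr(120°)/OH(120°) — 2 interactions.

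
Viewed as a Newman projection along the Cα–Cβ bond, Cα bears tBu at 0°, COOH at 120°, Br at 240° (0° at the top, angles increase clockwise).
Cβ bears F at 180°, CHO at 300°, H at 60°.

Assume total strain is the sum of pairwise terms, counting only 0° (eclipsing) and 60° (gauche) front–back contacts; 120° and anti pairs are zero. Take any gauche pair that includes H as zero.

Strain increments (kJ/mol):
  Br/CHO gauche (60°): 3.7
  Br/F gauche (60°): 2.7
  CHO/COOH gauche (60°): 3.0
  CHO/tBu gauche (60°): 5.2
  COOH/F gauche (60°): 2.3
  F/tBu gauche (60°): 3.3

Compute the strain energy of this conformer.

This conformer (staggered): tBu–CHO gauche, COOH–F gauche, Br–F gauche, Br–CHO gauche; 5.2 + 2.3 + 2.7 + 3.7 = 13.9 kJ/mol.

13.9 kJ/mol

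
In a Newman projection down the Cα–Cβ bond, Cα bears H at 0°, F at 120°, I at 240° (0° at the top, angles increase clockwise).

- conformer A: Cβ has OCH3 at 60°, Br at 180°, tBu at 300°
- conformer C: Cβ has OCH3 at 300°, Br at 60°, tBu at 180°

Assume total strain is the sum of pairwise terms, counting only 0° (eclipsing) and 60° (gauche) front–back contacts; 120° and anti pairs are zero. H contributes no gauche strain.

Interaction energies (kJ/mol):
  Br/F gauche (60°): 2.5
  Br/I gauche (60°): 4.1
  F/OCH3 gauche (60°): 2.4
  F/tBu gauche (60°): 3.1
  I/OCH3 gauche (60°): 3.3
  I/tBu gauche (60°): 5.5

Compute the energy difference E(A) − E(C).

A (staggered): F–OCH3 gauche, F–Br gauche, I–Br gauche, I–tBu gauche; 2.4 + 2.5 + 4.1 + 5.5 = 14.5 kJ/mol.
C (staggered): F–Br gauche, F–tBu gauche, I–OCH3 gauche, I–tBu gauche; 2.5 + 3.1 + 3.3 + 5.5 = 14.4 kJ/mol.
E(A) − E(C) = 14.5 − 14.4 = +0.1 kJ/mol.

+0.1 kJ/mol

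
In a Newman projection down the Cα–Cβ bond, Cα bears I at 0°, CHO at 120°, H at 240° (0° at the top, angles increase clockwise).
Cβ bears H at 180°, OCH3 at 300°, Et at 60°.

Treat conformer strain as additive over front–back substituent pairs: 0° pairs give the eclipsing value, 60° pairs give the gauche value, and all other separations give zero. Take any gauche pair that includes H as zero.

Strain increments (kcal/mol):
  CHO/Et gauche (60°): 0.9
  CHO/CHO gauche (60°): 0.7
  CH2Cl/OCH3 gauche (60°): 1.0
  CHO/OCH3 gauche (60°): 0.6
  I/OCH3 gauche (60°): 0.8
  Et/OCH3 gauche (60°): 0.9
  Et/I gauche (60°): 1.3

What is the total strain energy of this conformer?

3.0 kcal/mol

This conformer (staggered): I(0°)/OCH3(300°) gauche 0.8; I(0°)/Et(60°) gauche 1.3; CHO(120°)/Et(60°) gauche 0.9 → 3.0 kcal/mol.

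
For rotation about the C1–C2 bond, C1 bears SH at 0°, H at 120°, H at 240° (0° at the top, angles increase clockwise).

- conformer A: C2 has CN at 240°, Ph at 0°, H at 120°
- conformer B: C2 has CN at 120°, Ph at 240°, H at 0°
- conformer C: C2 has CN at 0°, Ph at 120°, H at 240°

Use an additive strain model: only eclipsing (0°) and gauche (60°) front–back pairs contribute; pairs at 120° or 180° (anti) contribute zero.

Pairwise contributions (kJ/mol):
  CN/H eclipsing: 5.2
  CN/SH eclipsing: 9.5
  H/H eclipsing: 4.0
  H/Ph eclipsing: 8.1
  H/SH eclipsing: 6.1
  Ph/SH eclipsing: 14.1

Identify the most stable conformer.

B

A (eclipsed): SH(0°)/Ph(0°) eclipsed 14.1; H(120°)/H(120°) eclipsed 4.0; H(240°)/CN(240°) eclipsed 5.2 → 23.3 kJ/mol.
B (eclipsed): SH(0°)/H(0°) eclipsed 6.1; H(120°)/CN(120°) eclipsed 5.2; H(240°)/Ph(240°) eclipsed 8.1 → 19.4 kJ/mol.
C (eclipsed): SH(0°)/CN(0°) eclipsed 9.5; H(120°)/Ph(120°) eclipsed 8.1; H(240°)/H(240°) eclipsed 4.0 → 21.6 kJ/mol.
B has the lowest total (19.4 kJ/mol).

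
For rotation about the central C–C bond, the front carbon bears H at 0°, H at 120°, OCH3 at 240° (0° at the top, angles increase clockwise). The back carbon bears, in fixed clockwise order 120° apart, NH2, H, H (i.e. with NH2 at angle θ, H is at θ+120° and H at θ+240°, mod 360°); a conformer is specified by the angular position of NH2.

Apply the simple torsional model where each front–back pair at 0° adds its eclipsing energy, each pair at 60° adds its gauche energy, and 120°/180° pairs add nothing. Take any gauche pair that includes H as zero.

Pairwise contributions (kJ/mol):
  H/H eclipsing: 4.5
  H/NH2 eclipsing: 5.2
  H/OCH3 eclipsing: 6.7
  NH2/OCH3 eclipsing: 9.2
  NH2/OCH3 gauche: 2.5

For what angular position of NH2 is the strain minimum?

NH2 at 0° is eclipsed. H at 0° is eclipsed with NH2 at 0° (5.2); H at 120° is eclipsed with H at 120° (4.5); OCH3 at 240° is eclipsed with H at 240° (6.7). Total 16.4 kJ/mol.
NH2 at 60° (staggered): no non-H gauche contacts → 0.0 kJ/mol.
NH2 at 120° is eclipsed. H at 0° is eclipsed with H at 0° (4.5); H at 120° is eclipsed with NH2 at 120° (5.2); OCH3 at 240° is eclipsed with H at 240° (6.7). Total 16.4 kJ/mol.
NH2 at 180° is staggered. OCH3 at 240° is gauche with NH2 at 180° (2.5). Total 2.5 kJ/mol.
NH2 at 240° is eclipsed. H at 0° is eclipsed with H at 0° (4.5); H at 120° is eclipsed with H at 120° (4.5); OCH3 at 240° is eclipsed with NH2 at 240° (9.2). Total 18.2 kJ/mol.
NH2 at 300° is staggered. OCH3 at 240° is gauche with NH2 at 300° (2.5). Total 2.5 kJ/mol.
The minimum (0.0 kJ/mol) occurs with NH2 at 60°.

60°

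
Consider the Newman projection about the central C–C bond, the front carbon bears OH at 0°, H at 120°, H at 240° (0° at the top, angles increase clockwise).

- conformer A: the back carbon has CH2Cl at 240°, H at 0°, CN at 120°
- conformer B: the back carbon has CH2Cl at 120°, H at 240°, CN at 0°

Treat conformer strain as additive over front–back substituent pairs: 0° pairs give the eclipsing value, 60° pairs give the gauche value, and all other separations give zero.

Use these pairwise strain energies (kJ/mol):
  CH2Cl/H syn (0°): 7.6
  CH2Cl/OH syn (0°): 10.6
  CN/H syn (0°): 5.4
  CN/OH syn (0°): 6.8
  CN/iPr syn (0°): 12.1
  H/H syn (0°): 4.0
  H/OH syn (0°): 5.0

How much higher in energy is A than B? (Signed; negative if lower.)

A (eclipsed): OH(0°)/H(0°) eclipsed 5.0; H(120°)/CN(120°) eclipsed 5.4; H(240°)/CH2Cl(240°) eclipsed 7.6 → 18.0 kJ/mol.
B (eclipsed): OH(0°)/CN(0°) eclipsed 6.8; H(120°)/CH2Cl(120°) eclipsed 7.6; H(240°)/H(240°) eclipsed 4.0 → 18.4 kJ/mol.
E(A) − E(B) = 18.0 − 18.4 = -0.4 kJ/mol.

-0.4 kJ/mol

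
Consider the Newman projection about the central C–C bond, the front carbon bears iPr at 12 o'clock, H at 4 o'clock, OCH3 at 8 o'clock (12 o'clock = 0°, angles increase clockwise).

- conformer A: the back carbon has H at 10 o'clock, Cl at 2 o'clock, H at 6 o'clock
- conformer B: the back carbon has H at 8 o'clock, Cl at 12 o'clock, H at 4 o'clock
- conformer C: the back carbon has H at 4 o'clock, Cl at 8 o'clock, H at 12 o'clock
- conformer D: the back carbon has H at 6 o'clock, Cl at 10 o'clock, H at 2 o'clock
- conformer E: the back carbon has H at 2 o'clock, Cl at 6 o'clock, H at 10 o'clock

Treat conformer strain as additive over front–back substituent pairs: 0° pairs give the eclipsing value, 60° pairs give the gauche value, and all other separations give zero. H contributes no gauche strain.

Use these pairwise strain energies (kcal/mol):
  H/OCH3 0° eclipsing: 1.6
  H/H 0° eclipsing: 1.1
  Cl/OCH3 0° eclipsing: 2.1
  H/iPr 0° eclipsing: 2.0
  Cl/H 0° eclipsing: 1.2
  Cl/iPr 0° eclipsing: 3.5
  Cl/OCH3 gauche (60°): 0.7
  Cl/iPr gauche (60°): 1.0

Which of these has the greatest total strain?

A is staggered. iPr at 0° is gauche with Cl at 60° (1.0). Total 1.0 kcal/mol.
B is eclipsed. iPr at 0° is eclipsed with Cl at 0° (3.5); H at 120° is eclipsed with H at 120° (1.1); OCH3 at 240° is eclipsed with H at 240° (1.6). Total 6.2 kcal/mol.
C is eclipsed. iPr at 0° is eclipsed with H at 0° (2.0); H at 120° is eclipsed with H at 120° (1.1); OCH3 at 240° is eclipsed with Cl at 240° (2.1). Total 5.2 kcal/mol.
D is staggered. iPr at 0° is gauche with Cl at 300° (1.0); OCH3 at 240° is gauche with Cl at 300° (0.7). Total 1.7 kcal/mol.
E is staggered. OCH3 at 240° is gauche with Cl at 180° (0.7). Total 0.7 kcal/mol.
B has the highest total (6.2 kcal/mol).

B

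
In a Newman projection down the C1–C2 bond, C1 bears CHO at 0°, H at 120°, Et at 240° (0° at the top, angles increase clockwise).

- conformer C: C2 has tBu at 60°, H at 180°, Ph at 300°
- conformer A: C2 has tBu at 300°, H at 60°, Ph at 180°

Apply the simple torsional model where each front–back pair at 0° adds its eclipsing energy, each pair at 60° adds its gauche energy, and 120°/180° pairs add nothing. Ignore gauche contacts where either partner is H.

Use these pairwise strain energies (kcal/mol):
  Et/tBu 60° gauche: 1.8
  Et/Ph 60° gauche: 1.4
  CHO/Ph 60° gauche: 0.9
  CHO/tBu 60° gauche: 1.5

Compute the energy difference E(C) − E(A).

-0.9 kcal/mol

C is staggered. CHO at 0° is gauche with tBu at 60° (1.5); CHO at 0° is gauche with Ph at 300° (0.9); Et at 240° is gauche with Ph at 300° (1.4). Total 3.8 kcal/mol.
A is staggered. CHO at 0° is gauche with tBu at 300° (1.5); Et at 240° is gauche with tBu at 300° (1.8); Et at 240° is gauche with Ph at 180° (1.4). Total 4.7 kcal/mol.
E(C) − E(A) = 3.8 − 4.7 = -0.9 kcal/mol.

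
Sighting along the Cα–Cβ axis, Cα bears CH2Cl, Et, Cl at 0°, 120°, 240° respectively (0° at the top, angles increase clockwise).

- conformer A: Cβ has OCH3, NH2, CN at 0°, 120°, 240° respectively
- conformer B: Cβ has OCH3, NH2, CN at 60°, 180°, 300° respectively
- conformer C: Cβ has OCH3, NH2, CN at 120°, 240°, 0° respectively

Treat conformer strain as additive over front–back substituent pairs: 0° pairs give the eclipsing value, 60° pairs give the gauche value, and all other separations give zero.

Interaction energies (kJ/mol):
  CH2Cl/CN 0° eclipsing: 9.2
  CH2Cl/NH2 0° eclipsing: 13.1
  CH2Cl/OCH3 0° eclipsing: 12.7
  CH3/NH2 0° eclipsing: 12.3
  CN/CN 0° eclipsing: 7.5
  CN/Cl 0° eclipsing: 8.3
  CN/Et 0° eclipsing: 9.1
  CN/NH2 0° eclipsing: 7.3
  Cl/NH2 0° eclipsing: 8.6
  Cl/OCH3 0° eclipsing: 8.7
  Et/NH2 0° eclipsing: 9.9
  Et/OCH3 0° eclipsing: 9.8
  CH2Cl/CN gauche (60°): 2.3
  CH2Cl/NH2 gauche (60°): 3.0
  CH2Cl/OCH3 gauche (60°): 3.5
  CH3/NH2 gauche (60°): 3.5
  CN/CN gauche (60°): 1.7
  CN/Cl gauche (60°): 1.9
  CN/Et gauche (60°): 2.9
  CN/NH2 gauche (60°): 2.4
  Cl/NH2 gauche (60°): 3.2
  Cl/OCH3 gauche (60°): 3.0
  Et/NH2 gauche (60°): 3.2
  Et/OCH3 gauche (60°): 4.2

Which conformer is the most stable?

B

A (eclipsed): CH2Cl–OCH3 eclipsed, Et–NH2 eclipsed, Cl–CN eclipsed; 12.7 + 9.9 + 8.3 = 30.9 kJ/mol.
B (staggered): CH2Cl–OCH3 gauche, CH2Cl–CN gauche, Et–OCH3 gauche, Et–NH2 gauche, Cl–NH2 gauche, Cl–CN gauche; 3.5 + 2.3 + 4.2 + 3.2 + 3.2 + 1.9 = 18.3 kJ/mol.
C (eclipsed): CH2Cl–CN eclipsed, Et–OCH3 eclipsed, Cl–NH2 eclipsed; 9.2 + 9.8 + 8.6 = 27.6 kJ/mol.
B has the lowest total (18.3 kJ/mol).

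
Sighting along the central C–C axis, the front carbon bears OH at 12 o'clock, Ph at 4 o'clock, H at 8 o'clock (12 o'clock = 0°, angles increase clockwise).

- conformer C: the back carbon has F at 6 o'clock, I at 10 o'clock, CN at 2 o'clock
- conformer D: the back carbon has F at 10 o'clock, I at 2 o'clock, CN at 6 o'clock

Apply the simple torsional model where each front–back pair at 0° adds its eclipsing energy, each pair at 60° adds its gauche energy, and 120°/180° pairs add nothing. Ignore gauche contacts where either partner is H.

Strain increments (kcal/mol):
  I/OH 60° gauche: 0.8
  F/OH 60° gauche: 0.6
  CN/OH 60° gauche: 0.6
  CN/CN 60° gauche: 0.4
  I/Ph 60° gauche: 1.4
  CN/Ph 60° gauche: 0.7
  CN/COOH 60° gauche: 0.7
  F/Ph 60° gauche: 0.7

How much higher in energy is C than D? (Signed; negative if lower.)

C (staggered): OH–I gauche, OH–CN gauche, Ph–F gauche, Ph–CN gauche; 0.8 + 0.6 + 0.7 + 0.7 = 2.8 kcal/mol.
D (staggered): OH–F gauche, OH–I gauche, Ph–I gauche, Ph–CN gauche; 0.6 + 0.8 + 1.4 + 0.7 = 3.5 kcal/mol.
E(C) − E(D) = 2.8 − 3.5 = -0.7 kcal/mol.

-0.7 kcal/mol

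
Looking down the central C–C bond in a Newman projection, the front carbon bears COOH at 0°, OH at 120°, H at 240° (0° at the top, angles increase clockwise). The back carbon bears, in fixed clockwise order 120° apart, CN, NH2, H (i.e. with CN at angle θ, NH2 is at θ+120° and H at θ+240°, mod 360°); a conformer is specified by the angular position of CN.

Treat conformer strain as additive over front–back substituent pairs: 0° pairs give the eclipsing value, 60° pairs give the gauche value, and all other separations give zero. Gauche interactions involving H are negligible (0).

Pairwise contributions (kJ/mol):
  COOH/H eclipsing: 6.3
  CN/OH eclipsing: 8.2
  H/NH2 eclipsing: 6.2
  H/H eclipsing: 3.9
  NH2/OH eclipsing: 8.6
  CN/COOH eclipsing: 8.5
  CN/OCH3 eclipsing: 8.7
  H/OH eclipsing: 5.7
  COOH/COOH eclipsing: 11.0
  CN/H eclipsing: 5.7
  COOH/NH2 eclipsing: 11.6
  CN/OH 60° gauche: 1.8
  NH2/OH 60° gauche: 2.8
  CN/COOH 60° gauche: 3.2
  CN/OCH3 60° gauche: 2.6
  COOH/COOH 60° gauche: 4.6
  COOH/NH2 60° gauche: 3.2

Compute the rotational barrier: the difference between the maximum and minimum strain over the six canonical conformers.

CN at 0° is eclipsed. COOH at 0° is eclipsed with CN at 0° (8.5); OH at 120° is eclipsed with NH2 at 120° (8.6); H at 240° is eclipsed with H at 240° (3.9). Total 21.0 kJ/mol.
CN at 60° is staggered. COOH at 0° is gauche with CN at 60° (3.2); OH at 120° is gauche with CN at 60° (1.8); OH at 120° is gauche with NH2 at 180° (2.8). Total 7.8 kJ/mol.
CN at 120° is eclipsed. COOH at 0° is eclipsed with H at 0° (6.3); OH at 120° is eclipsed with CN at 120° (8.2); H at 240° is eclipsed with NH2 at 240° (6.2). Total 20.7 kJ/mol.
CN at 180° is staggered. COOH at 0° is gauche with NH2 at 300° (3.2); OH at 120° is gauche with CN at 180° (1.8). Total 5.0 kJ/mol.
CN at 240° is eclipsed. COOH at 0° is eclipsed with NH2 at 0° (11.6); OH at 120° is eclipsed with H at 120° (5.7); H at 240° is eclipsed with CN at 240° (5.7). Total 23.0 kJ/mol.
CN at 300° is staggered. COOH at 0° is gauche with CN at 300° (3.2); COOH at 0° is gauche with NH2 at 60° (3.2); OH at 120° is gauche with NH2 at 60° (2.8). Total 9.2 kJ/mol.
Max at 240° (23.0 kJ/mol), min at 180° (5.0 kJ/mol); barrier = 18.0 kJ/mol.

18.0 kJ/mol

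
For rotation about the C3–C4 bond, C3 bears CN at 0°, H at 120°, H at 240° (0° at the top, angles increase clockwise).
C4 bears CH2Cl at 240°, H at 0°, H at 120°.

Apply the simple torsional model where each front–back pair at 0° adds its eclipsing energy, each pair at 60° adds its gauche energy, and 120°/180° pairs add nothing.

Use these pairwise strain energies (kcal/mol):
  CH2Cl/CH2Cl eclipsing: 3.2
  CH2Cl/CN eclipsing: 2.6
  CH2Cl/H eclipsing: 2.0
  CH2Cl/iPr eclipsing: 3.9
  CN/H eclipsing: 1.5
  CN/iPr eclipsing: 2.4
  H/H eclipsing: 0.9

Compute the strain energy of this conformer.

This conformer (eclipsed): CN–H eclipsed, H–H eclipsed, H–CH2Cl eclipsed; 1.5 + 0.9 + 2.0 = 4.4 kcal/mol.

4.4 kcal/mol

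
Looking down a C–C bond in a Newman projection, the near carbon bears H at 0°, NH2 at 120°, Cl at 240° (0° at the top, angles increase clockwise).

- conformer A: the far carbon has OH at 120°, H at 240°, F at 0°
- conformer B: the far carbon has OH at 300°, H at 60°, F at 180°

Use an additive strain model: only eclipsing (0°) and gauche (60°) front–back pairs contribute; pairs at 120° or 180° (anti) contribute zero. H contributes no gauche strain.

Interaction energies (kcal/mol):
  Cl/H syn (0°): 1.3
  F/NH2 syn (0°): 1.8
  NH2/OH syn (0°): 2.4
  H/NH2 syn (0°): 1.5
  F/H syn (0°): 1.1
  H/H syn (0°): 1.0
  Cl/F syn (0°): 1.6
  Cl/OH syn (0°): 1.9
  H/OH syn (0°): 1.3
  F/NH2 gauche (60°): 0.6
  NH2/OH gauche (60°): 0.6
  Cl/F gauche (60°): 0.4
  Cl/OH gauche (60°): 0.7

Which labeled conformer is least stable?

A

A is eclipsed. H at 0° is eclipsed with F at 0° (1.1); NH2 at 120° is eclipsed with OH at 120° (2.4); Cl at 240° is eclipsed with H at 240° (1.3). Total 4.8 kcal/mol.
B is staggered. NH2 at 120° is gauche with F at 180° (0.6); Cl at 240° is gauche with OH at 300° (0.7); Cl at 240° is gauche with F at 180° (0.4). Total 1.7 kcal/mol.
A has the highest total (4.8 kcal/mol).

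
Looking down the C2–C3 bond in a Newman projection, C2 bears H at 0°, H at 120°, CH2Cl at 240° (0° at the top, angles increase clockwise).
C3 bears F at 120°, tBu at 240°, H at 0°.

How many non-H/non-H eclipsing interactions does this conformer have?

1

Non-H eclipsing pairs: CH2Cl(240°)/tBu(240°) — 1 interaction.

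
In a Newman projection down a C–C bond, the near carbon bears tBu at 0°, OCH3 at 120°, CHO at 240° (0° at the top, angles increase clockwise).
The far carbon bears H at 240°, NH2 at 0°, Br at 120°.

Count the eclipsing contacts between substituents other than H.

Non-H eclipsing pairs: tBu(0°)/NH2(0°); OCH3(120°)/Br(120°) — 2 interactions.

2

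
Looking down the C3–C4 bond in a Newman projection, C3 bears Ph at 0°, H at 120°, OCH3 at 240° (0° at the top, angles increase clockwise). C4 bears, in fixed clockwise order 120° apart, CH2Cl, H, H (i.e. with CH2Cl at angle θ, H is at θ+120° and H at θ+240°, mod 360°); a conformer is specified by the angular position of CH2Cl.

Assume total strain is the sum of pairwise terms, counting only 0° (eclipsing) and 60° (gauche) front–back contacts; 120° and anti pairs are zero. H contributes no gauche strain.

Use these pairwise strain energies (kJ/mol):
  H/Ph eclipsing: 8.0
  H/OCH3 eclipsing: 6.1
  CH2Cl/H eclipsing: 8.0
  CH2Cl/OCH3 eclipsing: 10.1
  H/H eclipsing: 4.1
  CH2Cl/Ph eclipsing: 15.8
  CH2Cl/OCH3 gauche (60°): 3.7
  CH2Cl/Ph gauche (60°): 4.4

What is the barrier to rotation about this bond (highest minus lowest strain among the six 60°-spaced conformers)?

CH2Cl at 0° (eclipsed): Ph(0°)/CH2Cl(0°) eclipsed 15.8; H(120°)/H(120°) eclipsed 4.1; OCH3(240°)/H(240°) eclipsed 6.1 → 26.0 kJ/mol.
CH2Cl at 60° (staggered): Ph(0°)/CH2Cl(60°) gauche 4.4 → 4.4 kJ/mol.
CH2Cl at 120° (eclipsed): Ph(0°)/H(0°) eclipsed 8.0; H(120°)/CH2Cl(120°) eclipsed 8.0; OCH3(240°)/H(240°) eclipsed 6.1 → 22.1 kJ/mol.
CH2Cl at 180° (staggered): OCH3(240°)/CH2Cl(180°) gauche 3.7 → 3.7 kJ/mol.
CH2Cl at 240° (eclipsed): Ph(0°)/H(0°) eclipsed 8.0; H(120°)/H(120°) eclipsed 4.1; OCH3(240°)/CH2Cl(240°) eclipsed 10.1 → 22.2 kJ/mol.
CH2Cl at 300° (staggered): Ph(0°)/CH2Cl(300°) gauche 4.4; OCH3(240°)/CH2Cl(300°) gauche 3.7 → 8.1 kJ/mol.
Max at 0° (26.0 kJ/mol), min at 180° (3.7 kJ/mol); barrier = 22.3 kJ/mol.

22.3 kJ/mol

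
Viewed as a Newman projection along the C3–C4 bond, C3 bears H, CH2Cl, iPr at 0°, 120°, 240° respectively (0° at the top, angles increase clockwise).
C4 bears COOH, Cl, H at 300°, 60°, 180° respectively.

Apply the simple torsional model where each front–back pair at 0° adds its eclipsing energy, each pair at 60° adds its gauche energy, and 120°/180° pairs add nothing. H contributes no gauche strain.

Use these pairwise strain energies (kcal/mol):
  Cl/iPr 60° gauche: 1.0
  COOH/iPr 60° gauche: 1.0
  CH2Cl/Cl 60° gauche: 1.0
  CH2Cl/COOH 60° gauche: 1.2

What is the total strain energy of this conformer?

This conformer (staggered): CH2Cl–Cl gauche, iPr–COOH gauche; 1.0 + 1.0 = 2.0 kcal/mol.

2.0 kcal/mol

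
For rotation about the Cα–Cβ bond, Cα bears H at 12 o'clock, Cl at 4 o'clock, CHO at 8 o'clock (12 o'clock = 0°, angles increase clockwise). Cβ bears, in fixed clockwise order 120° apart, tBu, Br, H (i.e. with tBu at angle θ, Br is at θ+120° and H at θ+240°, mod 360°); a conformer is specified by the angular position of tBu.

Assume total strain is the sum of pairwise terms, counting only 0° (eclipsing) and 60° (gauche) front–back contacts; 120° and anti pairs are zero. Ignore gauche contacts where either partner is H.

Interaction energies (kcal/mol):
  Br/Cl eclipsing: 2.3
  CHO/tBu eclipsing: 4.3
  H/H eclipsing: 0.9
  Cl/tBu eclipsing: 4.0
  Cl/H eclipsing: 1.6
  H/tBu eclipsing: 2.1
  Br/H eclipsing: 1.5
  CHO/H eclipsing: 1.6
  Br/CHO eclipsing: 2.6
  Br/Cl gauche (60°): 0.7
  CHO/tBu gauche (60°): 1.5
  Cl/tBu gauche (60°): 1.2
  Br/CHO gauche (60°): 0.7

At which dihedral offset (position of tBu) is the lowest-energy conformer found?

tBu at 0° is eclipsed. H at 0° is eclipsed with tBu at 0° (2.1); Cl at 120° is eclipsed with Br at 120° (2.3); CHO at 240° is eclipsed with H at 240° (1.6). Total 6.0 kcal/mol.
tBu at 60° is staggered. Cl at 120° is gauche with tBu at 60° (1.2); Cl at 120° is gauche with Br at 180° (0.7); CHO at 240° is gauche with Br at 180° (0.7). Total 2.6 kcal/mol.
tBu at 120° is eclipsed. H at 0° is eclipsed with H at 0° (0.9); Cl at 120° is eclipsed with tBu at 120° (4.0); CHO at 240° is eclipsed with Br at 240° (2.6). Total 7.5 kcal/mol.
tBu at 180° is staggered. Cl at 120° is gauche with tBu at 180° (1.2); CHO at 240° is gauche with tBu at 180° (1.5); CHO at 240° is gauche with Br at 300° (0.7). Total 3.4 kcal/mol.
tBu at 240° is eclipsed. H at 0° is eclipsed with Br at 0° (1.5); Cl at 120° is eclipsed with H at 120° (1.6); CHO at 240° is eclipsed with tBu at 240° (4.3). Total 7.4 kcal/mol.
tBu at 300° is staggered. Cl at 120° is gauche with Br at 60° (0.7); CHO at 240° is gauche with tBu at 300° (1.5). Total 2.2 kcal/mol.
The minimum (2.2 kcal/mol) occurs with tBu at 300°.

300°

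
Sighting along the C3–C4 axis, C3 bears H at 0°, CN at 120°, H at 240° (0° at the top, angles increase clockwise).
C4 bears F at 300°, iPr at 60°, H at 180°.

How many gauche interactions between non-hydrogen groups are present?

Non-H gauche pairs: CN(120°)/iPr(60°) — 1 interaction.

1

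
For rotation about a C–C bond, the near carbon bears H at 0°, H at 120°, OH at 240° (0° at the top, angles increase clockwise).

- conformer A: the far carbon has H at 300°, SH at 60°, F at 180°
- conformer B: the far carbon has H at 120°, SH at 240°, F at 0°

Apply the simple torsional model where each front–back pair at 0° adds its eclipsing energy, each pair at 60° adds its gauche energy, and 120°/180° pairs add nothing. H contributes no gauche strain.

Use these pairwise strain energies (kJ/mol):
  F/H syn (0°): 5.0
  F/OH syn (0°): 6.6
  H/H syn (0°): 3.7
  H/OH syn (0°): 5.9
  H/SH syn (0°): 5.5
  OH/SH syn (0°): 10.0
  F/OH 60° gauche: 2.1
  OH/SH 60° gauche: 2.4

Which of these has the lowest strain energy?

A (staggered): OH–F gauche; 2.1 = 2.1 kJ/mol.
B (eclipsed): H–F eclipsed, H–H eclipsed, OH–SH eclipsed; 5.0 + 3.7 + 10.0 = 18.7 kJ/mol.
A has the lowest total (2.1 kJ/mol).

A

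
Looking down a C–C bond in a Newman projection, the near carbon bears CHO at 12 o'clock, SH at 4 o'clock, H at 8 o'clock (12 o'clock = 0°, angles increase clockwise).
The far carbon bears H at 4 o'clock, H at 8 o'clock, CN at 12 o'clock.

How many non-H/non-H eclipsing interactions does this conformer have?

Non-H eclipsing pairs: CHO(0°)/CN(0°) — 1 interaction.

1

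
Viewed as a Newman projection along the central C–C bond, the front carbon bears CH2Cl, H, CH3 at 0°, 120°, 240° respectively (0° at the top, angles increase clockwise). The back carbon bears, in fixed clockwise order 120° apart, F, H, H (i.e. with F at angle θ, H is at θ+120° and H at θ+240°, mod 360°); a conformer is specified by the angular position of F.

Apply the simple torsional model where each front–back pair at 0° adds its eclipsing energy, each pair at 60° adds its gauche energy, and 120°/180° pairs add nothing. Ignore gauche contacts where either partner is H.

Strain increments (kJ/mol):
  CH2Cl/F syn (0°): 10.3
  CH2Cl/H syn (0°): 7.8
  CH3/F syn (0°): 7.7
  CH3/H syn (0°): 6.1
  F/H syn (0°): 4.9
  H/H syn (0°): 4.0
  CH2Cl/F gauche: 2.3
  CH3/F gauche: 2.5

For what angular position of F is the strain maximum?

F at 0° (eclipsed): CH2Cl–F eclipsed, H–H eclipsed, CH3–H eclipsed; 10.3 + 4.0 + 6.1 = 20.4 kJ/mol.
F at 60° (staggered): CH2Cl–F gauche; 2.3 = 2.3 kJ/mol.
F at 120° (eclipsed): CH2Cl–H eclipsed, H–F eclipsed, CH3–H eclipsed; 7.8 + 4.9 + 6.1 = 18.8 kJ/mol.
F at 180° (staggered): CH3–F gauche; 2.5 = 2.5 kJ/mol.
F at 240° (eclipsed): CH2Cl–H eclipsed, H–H eclipsed, CH3–F eclipsed; 7.8 + 4.0 + 7.7 = 19.5 kJ/mol.
F at 300° (staggered): CH2Cl–F gauche, CH3–F gauche; 2.3 + 2.5 = 4.8 kJ/mol.
The maximum (20.4 kJ/mol) occurs with F at 0°.

0°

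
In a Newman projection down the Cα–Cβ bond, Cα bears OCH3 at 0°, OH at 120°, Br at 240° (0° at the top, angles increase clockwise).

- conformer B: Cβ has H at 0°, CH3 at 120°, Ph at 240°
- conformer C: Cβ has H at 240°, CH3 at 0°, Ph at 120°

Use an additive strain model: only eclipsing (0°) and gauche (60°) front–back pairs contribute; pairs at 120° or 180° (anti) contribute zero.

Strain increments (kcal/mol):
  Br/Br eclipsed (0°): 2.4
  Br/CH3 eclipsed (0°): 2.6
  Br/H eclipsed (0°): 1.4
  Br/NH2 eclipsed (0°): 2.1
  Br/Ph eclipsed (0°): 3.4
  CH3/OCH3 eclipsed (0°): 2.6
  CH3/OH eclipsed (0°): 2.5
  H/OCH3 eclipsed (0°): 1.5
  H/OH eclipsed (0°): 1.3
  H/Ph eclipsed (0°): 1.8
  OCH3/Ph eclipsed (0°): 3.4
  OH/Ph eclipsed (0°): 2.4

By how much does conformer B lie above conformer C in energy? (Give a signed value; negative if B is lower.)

B is eclipsed. OCH3 at 0° is eclipsed with H at 0° (1.5); OH at 120° is eclipsed with CH3 at 120° (2.5); Br at 240° is eclipsed with Ph at 240° (3.4). Total 7.4 kcal/mol.
C is eclipsed. OCH3 at 0° is eclipsed with CH3 at 0° (2.6); OH at 120° is eclipsed with Ph at 120° (2.4); Br at 240° is eclipsed with H at 240° (1.4). Total 6.4 kcal/mol.
E(B) − E(C) = 7.4 − 6.4 = +1.0 kcal/mol.

+1.0 kcal/mol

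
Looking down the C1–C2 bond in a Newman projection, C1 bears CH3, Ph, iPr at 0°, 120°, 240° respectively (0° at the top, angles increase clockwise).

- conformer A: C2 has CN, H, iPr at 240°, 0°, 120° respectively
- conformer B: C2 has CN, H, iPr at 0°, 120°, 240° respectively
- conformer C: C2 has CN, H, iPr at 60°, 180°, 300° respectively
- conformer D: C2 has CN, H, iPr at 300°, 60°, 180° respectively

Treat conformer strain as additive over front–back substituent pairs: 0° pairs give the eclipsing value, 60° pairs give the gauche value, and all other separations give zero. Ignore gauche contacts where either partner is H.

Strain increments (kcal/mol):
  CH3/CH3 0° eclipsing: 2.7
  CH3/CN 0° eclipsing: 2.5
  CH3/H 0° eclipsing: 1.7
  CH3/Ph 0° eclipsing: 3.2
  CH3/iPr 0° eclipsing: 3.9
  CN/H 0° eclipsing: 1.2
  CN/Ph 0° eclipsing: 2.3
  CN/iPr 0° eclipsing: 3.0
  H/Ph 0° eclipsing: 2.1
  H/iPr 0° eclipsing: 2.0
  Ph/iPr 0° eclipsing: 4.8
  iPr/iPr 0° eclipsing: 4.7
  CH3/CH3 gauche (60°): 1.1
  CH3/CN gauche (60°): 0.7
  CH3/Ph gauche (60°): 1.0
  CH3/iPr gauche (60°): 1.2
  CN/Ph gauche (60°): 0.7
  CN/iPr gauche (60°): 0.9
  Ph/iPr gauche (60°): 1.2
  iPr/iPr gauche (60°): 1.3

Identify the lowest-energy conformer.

C

A (eclipsed): CH3–H eclipsed, Ph–iPr eclipsed, iPr–CN eclipsed; 1.7 + 4.8 + 3.0 = 9.5 kcal/mol.
B (eclipsed): CH3–CN eclipsed, Ph–H eclipsed, iPr–iPr eclipsed; 2.5 + 2.1 + 4.7 = 9.3 kcal/mol.
C (staggered): CH3–CN gauche, CH3–iPr gauche, Ph–CN gauche, iPr–iPr gauche; 0.7 + 1.2 + 0.7 + 1.3 = 3.9 kcal/mol.
D (staggered): CH3–CN gauche, Ph–iPr gauche, iPr–CN gauche, iPr–iPr gauche; 0.7 + 1.2 + 0.9 + 1.3 = 4.1 kcal/mol.
C has the lowest total (3.9 kcal/mol).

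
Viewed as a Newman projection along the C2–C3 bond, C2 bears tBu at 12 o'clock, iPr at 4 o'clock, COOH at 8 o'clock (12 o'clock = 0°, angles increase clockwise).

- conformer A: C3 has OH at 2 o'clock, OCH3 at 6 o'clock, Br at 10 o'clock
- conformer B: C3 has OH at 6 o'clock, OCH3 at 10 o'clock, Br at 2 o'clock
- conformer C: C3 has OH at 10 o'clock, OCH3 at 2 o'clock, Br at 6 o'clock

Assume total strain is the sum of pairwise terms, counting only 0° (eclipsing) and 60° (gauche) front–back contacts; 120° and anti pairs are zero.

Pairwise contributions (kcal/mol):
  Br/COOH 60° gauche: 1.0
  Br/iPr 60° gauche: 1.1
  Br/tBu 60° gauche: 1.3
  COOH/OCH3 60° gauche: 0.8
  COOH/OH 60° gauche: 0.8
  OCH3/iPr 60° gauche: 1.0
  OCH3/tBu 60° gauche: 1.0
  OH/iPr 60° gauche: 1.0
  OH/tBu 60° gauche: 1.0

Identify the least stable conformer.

A (staggered): tBu(0°)/OH(60°) gauche 1.0; tBu(0°)/Br(300°) gauche 1.3; iPr(120°)/OH(60°) gauche 1.0; iPr(120°)/OCH3(180°) gauche 1.0; COOH(240°)/OCH3(180°) gauche 0.8; COOH(240°)/Br(300°) gauche 1.0 → 6.1 kcal/mol.
B (staggered): tBu(0°)/OCH3(300°) gauche 1.0; tBu(0°)/Br(60°) gauche 1.3; iPr(120°)/OH(180°) gauche 1.0; iPr(120°)/Br(60°) gauche 1.1; COOH(240°)/OH(180°) gauche 0.8; COOH(240°)/OCH3(300°) gauche 0.8 → 6.0 kcal/mol.
C (staggered): tBu(0°)/OH(300°) gauche 1.0; tBu(0°)/OCH3(60°) gauche 1.0; iPr(120°)/OCH3(60°) gauche 1.0; iPr(120°)/Br(180°) gauche 1.1; COOH(240°)/OH(300°) gauche 0.8; COOH(240°)/Br(180°) gauche 1.0 → 5.9 kcal/mol.
A has the highest total (6.1 kcal/mol).

A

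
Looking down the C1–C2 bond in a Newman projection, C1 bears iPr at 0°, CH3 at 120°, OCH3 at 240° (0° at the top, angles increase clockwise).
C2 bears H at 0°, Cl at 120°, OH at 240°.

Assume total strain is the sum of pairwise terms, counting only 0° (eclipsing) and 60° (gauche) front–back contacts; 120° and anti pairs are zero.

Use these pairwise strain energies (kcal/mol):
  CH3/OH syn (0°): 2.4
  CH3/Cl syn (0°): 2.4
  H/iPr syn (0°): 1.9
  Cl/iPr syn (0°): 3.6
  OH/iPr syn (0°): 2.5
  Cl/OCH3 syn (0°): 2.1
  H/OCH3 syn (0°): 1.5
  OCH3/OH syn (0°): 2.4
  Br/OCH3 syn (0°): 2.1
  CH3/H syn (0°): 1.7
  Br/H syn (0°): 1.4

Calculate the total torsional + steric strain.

6.7 kcal/mol

This conformer (eclipsed): iPr–H eclipsed, CH3–Cl eclipsed, OCH3–OH eclipsed; 1.9 + 2.4 + 2.4 = 6.7 kcal/mol.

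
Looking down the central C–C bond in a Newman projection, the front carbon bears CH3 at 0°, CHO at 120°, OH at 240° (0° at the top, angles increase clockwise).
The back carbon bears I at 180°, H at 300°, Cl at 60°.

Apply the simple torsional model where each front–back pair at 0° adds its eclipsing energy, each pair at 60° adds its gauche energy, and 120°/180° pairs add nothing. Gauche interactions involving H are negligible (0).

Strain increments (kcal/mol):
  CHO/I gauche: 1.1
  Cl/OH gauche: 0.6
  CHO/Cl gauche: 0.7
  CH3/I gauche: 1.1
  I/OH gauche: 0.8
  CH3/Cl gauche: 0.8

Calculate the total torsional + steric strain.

This conformer is staggered. CH3 at 0° is gauche with Cl at 60° (0.8); CHO at 120° is gauche with I at 180° (1.1); CHO at 120° is gauche with Cl at 60° (0.7); OH at 240° is gauche with I at 180° (0.8). Total 3.4 kcal/mol.

3.4 kcal/mol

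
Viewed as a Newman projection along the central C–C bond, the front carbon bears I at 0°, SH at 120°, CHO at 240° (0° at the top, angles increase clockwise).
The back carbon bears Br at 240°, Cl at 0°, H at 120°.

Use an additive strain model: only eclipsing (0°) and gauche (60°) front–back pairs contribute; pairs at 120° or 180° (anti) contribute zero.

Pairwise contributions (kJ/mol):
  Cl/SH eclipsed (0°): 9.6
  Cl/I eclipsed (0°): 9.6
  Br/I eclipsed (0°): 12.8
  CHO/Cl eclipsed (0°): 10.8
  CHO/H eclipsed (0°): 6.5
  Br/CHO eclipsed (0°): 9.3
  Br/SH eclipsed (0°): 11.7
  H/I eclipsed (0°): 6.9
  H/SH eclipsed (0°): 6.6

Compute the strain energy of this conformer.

This conformer (eclipsed): I–Cl eclipsed, SH–H eclipsed, CHO–Br eclipsed; 9.6 + 6.6 + 9.3 = 25.5 kJ/mol.

25.5 kJ/mol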